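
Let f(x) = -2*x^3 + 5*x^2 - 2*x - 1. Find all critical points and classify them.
f'(x) = -6*x^2 + 10*x - 2

Solve f'(x) = 0:
  Factor: -6*x^2 + 10*x - 2 = -2*(3*x^2 - 5*x + 1); 3*x^2 - 5*x + 1 = 0 has no rational roots; quadratic formula: x = (5 ± √13)/6.
  ⇒ x = 5/6 - sqrt(13)/6 ≈ 0.2324, sqrt(13)/6 + 5/6 ≈ 1.4343

f''(x) = 10 - 12*x
Second-derivative test at each critical point:
  f''(0.2324) = 7.2111 > 0 → local minimum
  f''(1.4343) = -7.2111 < 0 → local maximum

Critical points: x = 5/6 - sqrt(13)/6 ≈ 0.2324 (local minimum); x = sqrt(13)/6 + 5/6 ≈ 1.4343 (local maximum)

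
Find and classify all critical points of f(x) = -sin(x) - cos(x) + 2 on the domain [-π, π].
f'(x) = sin(x) - cos(x)

Solve f'(x) = 0 on [-π, π]:
  f'(x) = 0 ⇔ -cos(x) = -sin(x) ⇔ tan(x) = 1, i.e. x = arctan(1) + nπ; keep the solutions lying in [-π, π].
  ⇒ x = -3*pi/4 ≈ -2.3562, pi/4 ≈ 0.7854

f''(x) = sin(x) + cos(x)
Second-derivative test at each critical point:
  f''(-2.3562) = -1.4142 < 0 → local maximum
  f''(0.7854) = 1.4142 > 0 → local minimum

Critical points: x = -3*pi/4 ≈ -2.3562 (local maximum); x = pi/4 ≈ 0.7854 (local minimum)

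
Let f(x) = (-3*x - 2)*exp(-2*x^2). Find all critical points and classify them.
f'(x) = (4*x*(3*x + 2) - 3)*exp(-2*x^2)

Solve f'(x) = 0:
  f'(x) = (12*x^2 + 8*x - 3)·exp(-2*x^2) and exp(-2*x^2) > 0 for every x, so f'(x) = 0 ⇔ 12*x^2 + 8*x - 3 = 0.
  12*x^2 + 8*x - 3 = 0 has no rational roots; quadratic formula: x = (-8 ± √208)/24.
  ⇒ x = -sqrt(13)/6 - 1/3 ≈ -0.9343, -1/3 + sqrt(13)/6 ≈ 0.2676

f''(x) = 4*(-12*x^3 - 8*x^2 + 9*x + 2)*exp(-2*x^2)
Second-derivative test at each critical point:
  f''(-0.9343) = -2.5171 < 0 → local maximum
  f''(0.2676) = 12.4979 > 0 → local minimum

Critical points: x = -sqrt(13)/6 - 1/3 ≈ -0.9343 (local maximum); x = -1/3 + sqrt(13)/6 ≈ 0.2676 (local minimum)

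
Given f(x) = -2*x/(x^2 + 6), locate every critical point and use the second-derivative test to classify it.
f'(x) = 2*(x^2 - 6)/(x^2 + 6)^2

Solve f'(x) = 0:
  f'(x) = 2*(x^2 - 6)/(x^2 + 6)^2; the denominator is positive wherever f is defined, so f'(x) = 0 ⇔ 2*x^2 - 12 = 0.
  Factor: 2*x^2 - 12 = 2*(x^2 - 6); x^2 - 6 = 0 has no rational roots; quadratic formula: x = (0 ± √24)/2.
  ⇒ x = -sqrt(6) ≈ -2.4495, sqrt(6) ≈ 2.4495

f''(x) = 4*x*(18 - x^2)/(x^2 + 6)^3
Second-derivative test at each critical point:
  f''(-2.4495) = -0.0680 < 0 → local maximum
  f''(2.4495) = 0.0680 > 0 → local minimum

Critical points: x = -sqrt(6) ≈ -2.4495 (local maximum); x = sqrt(6) ≈ 2.4495 (local minimum)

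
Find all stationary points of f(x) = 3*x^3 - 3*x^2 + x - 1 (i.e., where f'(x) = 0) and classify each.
f'(x) = 9*x^2 - 6*x + 1

Solve f'(x) = 0:
  Factor: 9*x^2 - 6*x + 1 = (3*x - 1)^2 = 0.
  ⇒ x = 1/3

f''(x) = 18*x - 6
Second-derivative test at each critical point:
  f''(1/3) = 0, so the second-derivative test is inconclusive; use the first-derivative test: f'(1/12) = 0.5625, f'(7/12) = 0.5625 — f' is positive on both sides (no sign change) → neither a local maximum nor a local minimum

Critical points: x = 1/3 (neither)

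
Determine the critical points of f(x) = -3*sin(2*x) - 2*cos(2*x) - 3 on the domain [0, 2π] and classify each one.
f'(x) = 4*sin(2*x) - 6*cos(2*x)

Solve f'(x) = 0 on [0, 2π]:
  f'(x) = 0 ⇔ -3*cos(2*x) = -2*sin(2*x) ⇔ tan(2*x) = 3/2, i.e. 2*x = arctan(3/2) + nπ; keep the solutions lying in [0, 2π].
  ⇒ x = atan(3/2)/2 ≈ 0.4914, atan(3/2)/2 + pi/2 ≈ 2.0622, atan(3/2)/2 + pi ≈ 3.6330, atan(3/2)/2 + 3*pi/2 ≈ 5.2038

f''(x) = 12*sin(2*x) + 8*cos(2*x)
Second-derivative test at each critical point:
  f''(0.4914) = 14.4222 > 0 → local minimum
  f''(2.0622) = -14.4222 < 0 → local maximum
  f''(3.6330) = 14.4222 > 0 → local minimum
  f''(5.2038) = -14.4222 < 0 → local maximum

Critical points: x = atan(3/2)/2 ≈ 0.4914 (local minimum); x = atan(3/2)/2 + pi/2 ≈ 2.0622 (local maximum); x = atan(3/2)/2 + pi ≈ 3.6330 (local minimum); x = atan(3/2)/2 + 3*pi/2 ≈ 5.2038 (local maximum)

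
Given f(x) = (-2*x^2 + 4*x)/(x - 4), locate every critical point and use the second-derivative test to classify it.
f'(x) = 2*(-x^2 + 8*x - 8)/(x^2 - 8*x + 16)

Solve f'(x) = 0:
  f'(x) = -2*(x^2 - 8*x + 8)/(x - 4)^2; the denominator is positive wherever f is defined, so f'(x) = 0 ⇔ -2*x^2 + 16*x - 16 = 0.
  Factor: -2*x^2 + 16*x - 16 = -2*(x^2 - 8*x + 8); x^2 - 8*x + 8 = 0 has no rational roots; quadratic formula: x = (8 ± √32)/2.
  ⇒ x = 4 - 2*sqrt(2) ≈ 1.1716, 2*sqrt(2) + 4 ≈ 6.8284

f''(x) = -32/(x^3 - 12*x^2 + 48*x - 64)
Second-derivative test at each critical point:
  f''(1.1716) = 1.4142 > 0 → local minimum
  f''(6.8284) = -1.4142 < 0 → local maximum

Critical points: x = 4 - 2*sqrt(2) ≈ 1.1716 (local minimum); x = 2*sqrt(2) + 4 ≈ 6.8284 (local maximum)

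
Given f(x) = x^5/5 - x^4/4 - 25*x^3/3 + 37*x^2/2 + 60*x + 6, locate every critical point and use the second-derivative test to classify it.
f'(x) = x^4 - x^3 - 25*x^2 + 37*x + 60

Solve f'(x) = 0:
  Factor: x^4 - x^3 - 25*x^2 + 37*x + 60 = (x - 4)*(x - 3)*(x + 1)*(x + 5) = 0.
  ⇒ x = -5, -1, 3, 4

f''(x) = 4*x^3 - 3*x^2 - 50*x + 37
Second-derivative test at each critical point:
  f''(-5) = -288 < 0 → local maximum
  f''(-1) = 80 > 0 → local minimum
  f''(3) = -32 < 0 → local maximum
  f''(4) = 45 > 0 → local minimum

Critical points: x = -5 (local maximum); x = -1 (local minimum); x = 3 (local maximum); x = 4 (local minimum)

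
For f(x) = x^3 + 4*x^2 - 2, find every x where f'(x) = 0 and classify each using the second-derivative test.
f'(x) = x*(3*x + 8)

Solve f'(x) = 0:
  Factor: 3*x^2 + 8*x = x*(3*x + 8) = 0.
  ⇒ x = -8/3, 0

f''(x) = 6*x + 8
Second-derivative test at each critical point:
  f''(-8/3) = -8 < 0 → local maximum
  f''(0) = 8 > 0 → local minimum

Critical points: x = -8/3 (local maximum); x = 0 (local minimum)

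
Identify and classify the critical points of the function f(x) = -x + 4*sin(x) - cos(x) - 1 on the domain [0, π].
f'(x) = sin(x) + 4*cos(x) - 1

Solve f'(x) = 0 on [0, π]:
  f'(x) = 0 ⇔ sin(x) + 4*cos(x) = 1. Write the left side as R·cos(x + φ) with R = √(4² + (-1)²) = sqrt(17), cos φ = 4*sqrt(17)/17, sin φ = -sqrt(17)/17; then cos(x + φ) = sqrt(17)/17. Solve for x and keep the solutions lying in [0, π].
  ⇒ x = pi/2 ≈ 1.5708

f''(x) = -4*sin(x) + cos(x)
Second-derivative test at each critical point:
  f''(1.5708) = -4 < 0 → local maximum

Critical points: x = pi/2 ≈ 1.5708 (local maximum)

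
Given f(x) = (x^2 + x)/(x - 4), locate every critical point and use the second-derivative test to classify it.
f'(x) = (x^2 - 8*x - 4)/(x^2 - 8*x + 16)

Solve f'(x) = 0:
  f'(x) = (x^2 - 8*x - 4)/(x - 4)^2; the denominator is positive wherever f is defined, so f'(x) = 0 ⇔ x^2 - 8*x - 4 = 0.
  x^2 - 8*x - 4 = 0 has no rational roots; quadratic formula: x = (8 ± √80)/2.
  ⇒ x = 4 - 2*sqrt(5) ≈ -0.4721, 4 + 2*sqrt(5) ≈ 8.4721

f''(x) = 40/(x^3 - 12*x^2 + 48*x - 64)
Second-derivative test at each critical point:
  f''(-0.4721) = -0.4472 < 0 → local maximum
  f''(8.4721) = 0.4472 > 0 → local minimum

Critical points: x = 4 - 2*sqrt(5) ≈ -0.4721 (local maximum); x = 4 + 2*sqrt(5) ≈ 8.4721 (local minimum)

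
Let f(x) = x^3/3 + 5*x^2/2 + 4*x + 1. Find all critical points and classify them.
f'(x) = x^2 + 5*x + 4

Solve f'(x) = 0:
  Factor: x^2 + 5*x + 4 = (x + 1)*(x + 4) = 0.
  ⇒ x = -4, -1

f''(x) = 2*x + 5
Second-derivative test at each critical point:
  f''(-4) = -3 < 0 → local maximum
  f''(-1) = 3 > 0 → local minimum

Critical points: x = -4 (local maximum); x = -1 (local minimum)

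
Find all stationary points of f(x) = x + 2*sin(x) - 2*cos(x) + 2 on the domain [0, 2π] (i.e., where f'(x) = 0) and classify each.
f'(x) = 2*sqrt(2)*sin(x + pi/4) + 1

Solve f'(x) = 0 on [0, 2π]:
  f'(x) = 0 ⇔ 2*sin(x) + 2*cos(x) = -1. Write the left side as R·cos(x + φ) with R = √(2² + (-2)²) = 2*sqrt(2), cos φ = sqrt(2)/2, sin φ = -sqrt(2)/2; then cos(x + φ) = -sqrt(2)/4. Solve for x and keep the solutions lying in [0, 2π].
  ⇒ x = atan((-1 + sqrt(7))/(-sqrt(7) - 1)) + pi ≈ 2.7176, atan((-sqrt(7) - 1)/(-1 + sqrt(7))) + 2*pi ≈ 5.1364

f''(x) = 2*sqrt(2)*cos(x + pi/4)
Second-derivative test at each critical point:
  f''(2.7176) = -2.6458 < 0 → local maximum
  f''(5.1364) = 2.6458 > 0 → local minimum

Critical points: x = atan((-1 + sqrt(7))/(-sqrt(7) - 1)) + pi ≈ 2.7176 (local maximum); x = atan((-sqrt(7) - 1)/(-1 + sqrt(7))) + 2*pi ≈ 5.1364 (local minimum)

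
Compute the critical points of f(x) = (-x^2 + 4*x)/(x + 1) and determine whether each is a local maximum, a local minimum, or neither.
f'(x) = (-x^2 - 2*x + 4)/(x^2 + 2*x + 1)

Solve f'(x) = 0:
  f'(x) = -(x^2 + 2*x - 4)/(x + 1)^2; the denominator is positive wherever f is defined, so f'(x) = 0 ⇔ -x^2 - 2*x + 4 = 0.
  x^2 + 2*x - 4 = 0 has no rational roots; quadratic formula: x = (-2 ± √20)/2.
  ⇒ x = -sqrt(5) - 1 ≈ -3.2361, -1 + sqrt(5) ≈ 1.2361

f''(x) = -10/(x^3 + 3*x^2 + 3*x + 1)
Second-derivative test at each critical point:
  f''(-3.2361) = 0.8944 > 0 → local minimum
  f''(1.2361) = -0.8944 < 0 → local maximum

Critical points: x = -sqrt(5) - 1 ≈ -3.2361 (local minimum); x = -1 + sqrt(5) ≈ 1.2361 (local maximum)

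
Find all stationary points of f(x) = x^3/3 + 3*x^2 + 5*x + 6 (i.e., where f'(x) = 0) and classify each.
f'(x) = x^2 + 6*x + 5

Solve f'(x) = 0:
  Factor: x^2 + 6*x + 5 = (x + 1)*(x + 5) = 0.
  ⇒ x = -5, -1

f''(x) = 2*x + 6
Second-derivative test at each critical point:
  f''(-5) = -4 < 0 → local maximum
  f''(-1) = 4 > 0 → local minimum

Critical points: x = -5 (local maximum); x = -1 (local minimum)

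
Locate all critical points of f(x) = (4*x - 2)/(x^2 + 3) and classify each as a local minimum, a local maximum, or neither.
f'(x) = 4*(-x^2 + x + 3)/(x^4 + 6*x^2 + 9)

Solve f'(x) = 0:
  f'(x) = -4*(x^2 - x - 3)/(x^2 + 3)^2; the denominator is positive wherever f is defined, so f'(x) = 0 ⇔ -4*x^2 + 4*x + 12 = 0.
  Factor: -4*x^2 + 4*x + 12 = -4*(x^2 - x - 3); x^2 - x - 3 = 0 has no rational roots; quadratic formula: x = (1 ± √13)/2.
  ⇒ x = 1/2 - sqrt(13)/2 ≈ -1.3028, 1/2 + sqrt(13)/2 ≈ 2.3028

f''(x) = 4*(4*x^2*(2*x - 1) + (1 - 6*x)*(x^2 + 3))/(x^2 + 3)^3
Second-derivative test at each critical point:
  f''(-1.3028) = 0.6537 > 0 → local minimum
  f''(2.3028) = -0.2092 < 0 → local maximum

Critical points: x = 1/2 - sqrt(13)/2 ≈ -1.3028 (local minimum); x = 1/2 + sqrt(13)/2 ≈ 2.3028 (local maximum)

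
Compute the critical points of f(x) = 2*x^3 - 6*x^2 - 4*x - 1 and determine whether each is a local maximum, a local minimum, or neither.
f'(x) = 6*x^2 - 12*x - 4

Solve f'(x) = 0:
  Factor: 6*x^2 - 12*x - 4 = 2*(3*x^2 - 6*x - 2); 3*x^2 - 6*x - 2 = 0 has no rational roots; quadratic formula: x = (6 ± √60)/6.
  ⇒ x = 1 - sqrt(15)/3 ≈ -0.2910, 1 + sqrt(15)/3 ≈ 2.2910

f''(x) = 12*x - 12
Second-derivative test at each critical point:
  f''(-0.2910) = -15.4919 < 0 → local maximum
  f''(2.2910) = 15.4919 > 0 → local minimum

Critical points: x = 1 - sqrt(15)/3 ≈ -0.2910 (local maximum); x = 1 + sqrt(15)/3 ≈ 2.2910 (local minimum)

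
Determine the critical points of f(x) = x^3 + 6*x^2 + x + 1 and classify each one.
f'(x) = 3*x^2 + 12*x + 1

Solve f'(x) = 0:
  3*x^2 + 12*x + 1 = 0 has no rational roots; quadratic formula: x = (-12 ± √132)/6.
  ⇒ x = -2 - sqrt(33)/3 ≈ -3.9149, -2 + sqrt(33)/3 ≈ -0.0851

f''(x) = 6*x + 12
Second-derivative test at each critical point:
  f''(-3.9149) = -11.4891 < 0 → local maximum
  f''(-0.0851) = 11.4891 > 0 → local minimum

Critical points: x = -2 - sqrt(33)/3 ≈ -3.9149 (local maximum); x = -2 + sqrt(33)/3 ≈ -0.0851 (local minimum)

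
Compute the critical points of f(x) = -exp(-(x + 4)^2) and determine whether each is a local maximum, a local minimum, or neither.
f'(x) = 2*(x + 4)*exp(-(x + 4)^2)

Solve f'(x) = 0:
  f'(x) = (2*x + 8)·exp(-(x + 4)^2) and exp(-(x + 4)^2) > 0 for every x, so f'(x) = 0 ⇔ 2*x + 8 = 0.
  Factor: 2*x + 8 = 2*(x + 4) = 0.
  ⇒ x = -4

f''(x) = 2*(1 - 2*(x + 4)^2)*exp(-(x + 4)^2)
Second-derivative test at each critical point:
  f''(-4) = 2 > 0 → local minimum

Critical points: x = -4 (local minimum)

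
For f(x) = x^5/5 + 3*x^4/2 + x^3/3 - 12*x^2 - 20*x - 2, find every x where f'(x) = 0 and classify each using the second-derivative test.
f'(x) = x^4 + 6*x^3 + x^2 - 24*x - 20

Solve f'(x) = 0:
  Factor: x^4 + 6*x^3 + x^2 - 24*x - 20 = (x - 2)*(x + 1)*(x + 2)*(x + 5) = 0.
  ⇒ x = -5, -2, -1, 2

f''(x) = 4*x^3 + 18*x^2 + 2*x - 24
Second-derivative test at each critical point:
  f''(-5) = -84 < 0 → local maximum
  f''(-2) = 12 > 0 → local minimum
  f''(-1) = -12 < 0 → local maximum
  f''(2) = 84 > 0 → local minimum

Critical points: x = -5 (local maximum); x = -2 (local minimum); x = -1 (local maximum); x = 2 (local minimum)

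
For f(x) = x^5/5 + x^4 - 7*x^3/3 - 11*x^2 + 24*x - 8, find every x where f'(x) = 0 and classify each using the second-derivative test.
f'(x) = x^4 + 4*x^3 - 7*x^2 - 22*x + 24

Solve f'(x) = 0:
  Factor: x^4 + 4*x^3 - 7*x^2 - 22*x + 24 = (x - 2)*(x - 1)*(x + 3)*(x + 4) = 0.
  ⇒ x = -4, -3, 1, 2

f''(x) = 4*x^3 + 12*x^2 - 14*x - 22
Second-derivative test at each critical point:
  f''(-4) = -30 < 0 → local maximum
  f''(-3) = 20 > 0 → local minimum
  f''(1) = -20 < 0 → local maximum
  f''(2) = 30 > 0 → local minimum

Critical points: x = -4 (local maximum); x = -3 (local minimum); x = 1 (local maximum); x = 2 (local minimum)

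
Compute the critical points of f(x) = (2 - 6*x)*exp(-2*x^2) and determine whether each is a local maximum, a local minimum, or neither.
f'(x) = 2*(4*x*(3*x - 1) - 3)*exp(-2*x^2)

Solve f'(x) = 0:
  f'(x) = (24*x^2 - 8*x - 6)·exp(-2*x^2) and exp(-2*x^2) > 0 for every x, so f'(x) = 0 ⇔ 24*x^2 - 8*x - 6 = 0.
  Factor: 24*x^2 - 8*x - 6 = 2*(12*x^2 - 4*x - 3); 12*x^2 - 4*x - 3 = 0 has no rational roots; quadratic formula: x = (4 ± √160)/24.
  ⇒ x = 1/6 - sqrt(10)/6 ≈ -0.3604, 1/6 + sqrt(10)/6 ≈ 0.6937

f''(x) = 8*(4*x^2*(1 - 3*x) + 9*x - 1)*exp(-2*x^2)
Second-derivative test at each critical point:
  f''(-0.3604) = -19.5112 < 0 → local maximum
  f''(0.6937) = 9.6626 > 0 → local minimum

Critical points: x = 1/6 - sqrt(10)/6 ≈ -0.3604 (local maximum); x = 1/6 + sqrt(10)/6 ≈ 0.6937 (local minimum)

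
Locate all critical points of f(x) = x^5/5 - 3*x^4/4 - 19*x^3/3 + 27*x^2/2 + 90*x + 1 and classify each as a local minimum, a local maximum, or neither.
f'(x) = x^4 - 3*x^3 - 19*x^2 + 27*x + 90

Solve f'(x) = 0:
  Factor: x^4 - 3*x^3 - 19*x^2 + 27*x + 90 = (x - 5)*(x - 3)*(x + 2)*(x + 3) = 0.
  ⇒ x = -3, -2, 3, 5

f''(x) = 4*x^3 - 9*x^2 - 38*x + 27
Second-derivative test at each critical point:
  f''(-3) = -48 < 0 → local maximum
  f''(-2) = 35 > 0 → local minimum
  f''(3) = -60 < 0 → local maximum
  f''(5) = 112 > 0 → local minimum

Critical points: x = -3 (local maximum); x = -2 (local minimum); x = 3 (local maximum); x = 5 (local minimum)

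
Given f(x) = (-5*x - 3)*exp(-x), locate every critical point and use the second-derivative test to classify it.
f'(x) = (5*x - 2)*exp(-x)

Solve f'(x) = 0:
  f'(x) = (5*x - 2)·exp(-x) and exp(-x) > 0 for every x, so f'(x) = 0 ⇔ 5*x - 2 = 0.
  5*x - 2 = 0.
  ⇒ x = 2/5

f''(x) = (7 - 5*x)*exp(-x)
Second-derivative test at each critical point:
  f''(2/5) = 3.3516 > 0 → local minimum

Critical points: x = 2/5 (local minimum)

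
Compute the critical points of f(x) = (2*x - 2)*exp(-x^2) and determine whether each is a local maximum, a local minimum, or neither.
f'(x) = 2*(-2*x*(x - 1) + 1)*exp(-x^2)

Solve f'(x) = 0:
  f'(x) = (-4*x^2 + 4*x + 2)·exp(-x^2) and exp(-x^2) > 0 for every x, so f'(x) = 0 ⇔ -4*x^2 + 4*x + 2 = 0.
  Factor: -4*x^2 + 4*x + 2 = -2*(2*x^2 - 2*x - 1); 2*x^2 - 2*x - 1 = 0 has no rational roots; quadratic formula: x = (2 ± √12)/4.
  ⇒ x = 1/2 - sqrt(3)/2 ≈ -0.3660, 1/2 + sqrt(3)/2 ≈ 1.3660

f''(x) = 4*(2*x^2*(x - 1) - 3*x + 1)*exp(-x^2)
Second-derivative test at each critical point:
  f''(-0.3660) = 6.0595 > 0 → local minimum
  f''(1.3660) = -1.0721 < 0 → local maximum

Critical points: x = 1/2 - sqrt(3)/2 ≈ -0.3660 (local minimum); x = 1/2 + sqrt(3)/2 ≈ 1.3660 (local maximum)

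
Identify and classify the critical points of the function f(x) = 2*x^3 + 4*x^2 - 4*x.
f'(x) = 6*x^2 + 8*x - 4

Solve f'(x) = 0:
  Factor: 6*x^2 + 8*x - 4 = 2*(3*x^2 + 4*x - 2); 3*x^2 + 4*x - 2 = 0 has no rational roots; quadratic formula: x = (-4 ± √40)/6.
  ⇒ x = -sqrt(10)/3 - 2/3 ≈ -1.7208, -2/3 + sqrt(10)/3 ≈ 0.3874

f''(x) = 12*x + 8
Second-derivative test at each critical point:
  f''(-1.7208) = -12.6491 < 0 → local maximum
  f''(0.3874) = 12.6491 > 0 → local minimum

Critical points: x = -sqrt(10)/3 - 2/3 ≈ -1.7208 (local maximum); x = -2/3 + sqrt(10)/3 ≈ 0.3874 (local minimum)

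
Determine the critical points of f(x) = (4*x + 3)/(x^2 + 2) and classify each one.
f'(x) = 2*(-2*x^2 - 3*x + 4)/(x^4 + 4*x^2 + 4)

Solve f'(x) = 0:
  f'(x) = -2*(2*x^2 + 3*x - 4)/(x^2 + 2)^2; the denominator is positive wherever f is defined, so f'(x) = 0 ⇔ -4*x^2 - 6*x + 8 = 0.
  Factor: -4*x^2 - 6*x + 8 = -2*(2*x^2 + 3*x - 4); 2*x^2 + 3*x - 4 = 0 has no rational roots; quadratic formula: x = (-3 ± √41)/4.
  ⇒ x = -sqrt(41)/4 - 3/4 ≈ -2.3508, -3/4 + sqrt(41)/4 ≈ 0.8508

f''(x) = 2*(4*x^2*(4*x + 3) - 3*(4*x + 1)*(x^2 + 2))/(x^2 + 2)^3
Second-derivative test at each critical point:
  f''(-2.3508) = 0.2261 > 0 → local minimum
  f''(0.8508) = -1.7261 < 0 → local maximum

Critical points: x = -sqrt(41)/4 - 3/4 ≈ -2.3508 (local minimum); x = -3/4 + sqrt(41)/4 ≈ 0.8508 (local maximum)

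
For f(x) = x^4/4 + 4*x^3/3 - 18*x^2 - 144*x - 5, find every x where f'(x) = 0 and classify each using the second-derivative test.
f'(x) = x^3 + 4*x^2 - 36*x - 144

Solve f'(x) = 0:
  Factor: x^3 + 4*x^2 - 36*x - 144 = (x - 6)*(x + 4)*(x + 6) = 0.
  ⇒ x = -6, -4, 6

f''(x) = 3*x^2 + 8*x - 36
Second-derivative test at each critical point:
  f''(-6) = 24 > 0 → local minimum
  f''(-4) = -20 < 0 → local maximum
  f''(6) = 120 > 0 → local minimum

Critical points: x = -6 (local minimum); x = -4 (local maximum); x = 6 (local minimum)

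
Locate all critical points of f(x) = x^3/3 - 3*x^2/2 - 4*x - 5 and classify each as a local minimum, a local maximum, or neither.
f'(x) = x^2 - 3*x - 4

Solve f'(x) = 0:
  Factor: x^2 - 3*x - 4 = (x - 4)*(x + 1) = 0.
  ⇒ x = -1, 4

f''(x) = 2*x - 3
Second-derivative test at each critical point:
  f''(-1) = -5 < 0 → local maximum
  f''(4) = 5 > 0 → local minimum

Critical points: x = -1 (local maximum); x = 4 (local minimum)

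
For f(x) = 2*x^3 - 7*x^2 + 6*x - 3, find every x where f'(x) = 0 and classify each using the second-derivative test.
f'(x) = 6*x^2 - 14*x + 6

Solve f'(x) = 0:
  Factor: 6*x^2 - 14*x + 6 = 2*(3*x^2 - 7*x + 3); 3*x^2 - 7*x + 3 = 0 has no rational roots; quadratic formula: x = (7 ± √13)/6.
  ⇒ x = 7/6 - sqrt(13)/6 ≈ 0.5657, sqrt(13)/6 + 7/6 ≈ 1.7676

f''(x) = 12*x - 14
Second-derivative test at each critical point:
  f''(0.5657) = -7.2111 < 0 → local maximum
  f''(1.7676) = 7.2111 > 0 → local minimum

Critical points: x = 7/6 - sqrt(13)/6 ≈ 0.5657 (local maximum); x = sqrt(13)/6 + 7/6 ≈ 1.7676 (local minimum)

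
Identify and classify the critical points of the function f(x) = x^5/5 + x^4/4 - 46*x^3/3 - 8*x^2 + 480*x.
f'(x) = x^4 + x^3 - 46*x^2 - 16*x + 480

Solve f'(x) = 0:
  Factor: x^4 + x^3 - 46*x^2 - 16*x + 480 = (x - 5)*(x - 4)*(x + 4)*(x + 6) = 0.
  ⇒ x = -6, -4, 4, 5

f''(x) = 4*x^3 + 3*x^2 - 92*x - 16
Second-derivative test at each critical point:
  f''(-6) = -220 < 0 → local maximum
  f''(-4) = 144 > 0 → local minimum
  f''(4) = -80 < 0 → local maximum
  f''(5) = 99 > 0 → local minimum

Critical points: x = -6 (local maximum); x = -4 (local minimum); x = 4 (local maximum); x = 5 (local minimum)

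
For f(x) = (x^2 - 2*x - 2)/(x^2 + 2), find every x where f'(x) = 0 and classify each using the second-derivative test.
f'(x) = 2*(x^2 + 4*x - 2)/(x^4 + 4*x^2 + 4)

Solve f'(x) = 0:
  f'(x) = 2*(x^2 + 4*x - 2)/(x^2 + 2)^2; the denominator is positive wherever f is defined, so f'(x) = 0 ⇔ 2*x^2 + 8*x - 4 = 0.
  Factor: 2*x^2 + 8*x - 4 = 2*(x^2 + 4*x - 2); x^2 + 4*x - 2 = 0 has no rational roots; quadratic formula: x = (-4 ± √24)/2.
  ⇒ x = -sqrt(6) - 2 ≈ -4.4495, -2 + sqrt(6) ≈ 0.4495

f''(x) = 4*(-x^3 - 6*x^2 + 6*x + 4)/(x^6 + 6*x^4 + 12*x^2 + 8)
Second-derivative test at each critical point:
  f''(-4.4495) = -0.0206 < 0 → local maximum
  f''(0.4495) = 2.0206 > 0 → local minimum

Critical points: x = -sqrt(6) - 2 ≈ -4.4495 (local maximum); x = -2 + sqrt(6) ≈ 0.4495 (local minimum)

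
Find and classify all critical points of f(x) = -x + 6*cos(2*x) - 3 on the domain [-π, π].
f'(x) = -12*sin(2*x) - 1

Solve f'(x) = 0 on [-π, π]:
  f'(x) = 0 ⇔ sin(2*x) = -1/12, i.e. 2*x = arcsin(-1/12) + 2nπ or 2*x = π − arcsin(-1/12) + 2nπ; keep the solutions lying in [-π, π].
  ⇒ x = -pi/2 + asin(1/12)/2 ≈ -1.5291, -asin(1/12)/2 ≈ -0.0417, asin(1/12)/2 + pi/2 ≈ 1.6125, pi - asin(1/12)/2 ≈ 3.0999

f''(x) = -24*cos(2*x)
Second-derivative test at each critical point:
  f''(-1.5291) = 23.9165 > 0 → local minimum
  f''(-0.0417) = -23.9165 < 0 → local maximum
  f''(1.6125) = 23.9165 > 0 → local minimum
  f''(3.0999) = -23.9165 < 0 → local maximum

Critical points: x = -pi/2 + asin(1/12)/2 ≈ -1.5291 (local minimum); x = -asin(1/12)/2 ≈ -0.0417 (local maximum); x = asin(1/12)/2 + pi/2 ≈ 1.6125 (local minimum); x = pi - asin(1/12)/2 ≈ 3.0999 (local maximum)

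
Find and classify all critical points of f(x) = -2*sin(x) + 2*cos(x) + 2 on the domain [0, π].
f'(x) = -2*sqrt(2)*sin(x + pi/4)

Solve f'(x) = 0 on [0, π]:
  f'(x) = 0 ⇔ -2*cos(x) = 2*sin(x) ⇔ tan(x) = -1, i.e. x = arctan(-1) + nπ; keep the solutions lying in [0, π].
  ⇒ x = 3*pi/4 ≈ 2.3562

f''(x) = -2*sqrt(2)*cos(x + pi/4)
Second-derivative test at each critical point:
  f''(2.3562) = 2.8284 > 0 → local minimum

Critical points: x = 3*pi/4 ≈ 2.3562 (local minimum)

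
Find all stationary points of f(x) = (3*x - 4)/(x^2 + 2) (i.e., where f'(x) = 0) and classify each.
f'(x) = (-3*x^2 + 8*x + 6)/(x^4 + 4*x^2 + 4)

Solve f'(x) = 0:
  f'(x) = -(3*x^2 - 8*x - 6)/(x^2 + 2)^2; the denominator is positive wherever f is defined, so f'(x) = 0 ⇔ -3*x^2 + 8*x + 6 = 0.
  3*x^2 - 8*x - 6 = 0 has no rational roots; quadratic formula: x = (8 ± √136)/6.
  ⇒ x = 4/3 - sqrt(34)/3 ≈ -0.6103, 4/3 + sqrt(34)/3 ≈ 3.2770

f''(x) = 2*(4*x^2*(3*x - 4) + (4 - 9*x)*(x^2 + 2))/(x^2 + 2)^3
Second-derivative test at each critical point:
  f''(-0.6103) = 2.0719 > 0 → local minimum
  f''(3.2770) = -0.0719 < 0 → local maximum

Critical points: x = 4/3 - sqrt(34)/3 ≈ -0.6103 (local minimum); x = 4/3 + sqrt(34)/3 ≈ 3.2770 (local maximum)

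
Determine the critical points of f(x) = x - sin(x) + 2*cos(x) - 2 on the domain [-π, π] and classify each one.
f'(x) = -2*sin(x) - cos(x) + 1

Solve f'(x) = 0 on [-π, π]:
  f'(x) = 0 ⇔ -2*sin(x) - cos(x) = -1. Write the left side as R·cos(x + φ) with R = √((-1)² + 2²) = sqrt(5), cos φ = -sqrt(5)/5, sin φ = 2*sqrt(5)/5; then cos(x + φ) = -sqrt(5)/5. Solve for x and keep the solutions lying in [-π, π].
  ⇒ x = 0, pi - atan(4/3) ≈ 2.2143

f''(x) = sin(x) - 2*cos(x)
Second-derivative test at each critical point:
  f''(0) = -2 < 0 → local maximum
  f''(2.2143) = 2 > 0 → local minimum

Critical points: x = 0 (local maximum); x = pi - atan(4/3) ≈ 2.2143 (local minimum)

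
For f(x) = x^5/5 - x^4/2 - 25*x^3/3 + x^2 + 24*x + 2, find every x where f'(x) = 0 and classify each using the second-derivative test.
f'(x) = x^4 - 2*x^3 - 25*x^2 + 2*x + 24

Solve f'(x) = 0:
  Factor: x^4 - 2*x^3 - 25*x^2 + 2*x + 24 = (x - 6)*(x - 1)*(x + 1)*(x + 4) = 0.
  ⇒ x = -4, -1, 1, 6

f''(x) = 4*x^3 - 6*x^2 - 50*x + 2
Second-derivative test at each critical point:
  f''(-4) = -150 < 0 → local maximum
  f''(-1) = 42 > 0 → local minimum
  f''(1) = -50 < 0 → local maximum
  f''(6) = 350 > 0 → local minimum

Critical points: x = -4 (local maximum); x = -1 (local minimum); x = 1 (local maximum); x = 6 (local minimum)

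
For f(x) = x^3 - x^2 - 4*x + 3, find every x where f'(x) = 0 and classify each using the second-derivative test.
f'(x) = 3*x^2 - 2*x - 4

Solve f'(x) = 0:
  3*x^2 - 2*x - 4 = 0 has no rational roots; quadratic formula: x = (2 ± √52)/6.
  ⇒ x = 1/3 - sqrt(13)/3 ≈ -0.8685, 1/3 + sqrt(13)/3 ≈ 1.5352

f''(x) = 6*x - 2
Second-derivative test at each critical point:
  f''(-0.8685) = -7.2111 < 0 → local maximum
  f''(1.5352) = 7.2111 > 0 → local minimum

Critical points: x = 1/3 - sqrt(13)/3 ≈ -0.8685 (local maximum); x = 1/3 + sqrt(13)/3 ≈ 1.5352 (local minimum)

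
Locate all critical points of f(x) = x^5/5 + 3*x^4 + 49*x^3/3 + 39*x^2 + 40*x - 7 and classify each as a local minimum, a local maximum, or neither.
f'(x) = x^4 + 12*x^3 + 49*x^2 + 78*x + 40

Solve f'(x) = 0:
  Factor: x^4 + 12*x^3 + 49*x^2 + 78*x + 40 = (x + 1)*(x + 2)*(x + 4)*(x + 5) = 0.
  ⇒ x = -5, -4, -2, -1

f''(x) = 4*x^3 + 36*x^2 + 98*x + 78
Second-derivative test at each critical point:
  f''(-5) = -12 < 0 → local maximum
  f''(-4) = 6 > 0 → local minimum
  f''(-2) = -6 < 0 → local maximum
  f''(-1) = 12 > 0 → local minimum

Critical points: x = -5 (local maximum); x = -4 (local minimum); x = -2 (local maximum); x = -1 (local minimum)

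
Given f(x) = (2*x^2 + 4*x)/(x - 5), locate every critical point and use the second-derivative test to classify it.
f'(x) = 2*(x^2 - 10*x - 10)/(x^2 - 10*x + 25)

Solve f'(x) = 0:
  f'(x) = 2*(x^2 - 10*x - 10)/(x - 5)^2; the denominator is positive wherever f is defined, so f'(x) = 0 ⇔ 2*x^2 - 20*x - 20 = 0.
  Factor: 2*x^2 - 20*x - 20 = 2*(x^2 - 10*x - 10); x^2 - 10*x - 10 = 0 has no rational roots; quadratic formula: x = (10 ± √140)/2.
  ⇒ x = 5 - sqrt(35) ≈ -0.9161, 5 + sqrt(35) ≈ 10.9161

f''(x) = 140/(x^3 - 15*x^2 + 75*x - 125)
Second-derivative test at each critical point:
  f''(-0.9161) = -0.6761 < 0 → local maximum
  f''(10.9161) = 0.6761 > 0 → local minimum

Critical points: x = 5 - sqrt(35) ≈ -0.9161 (local maximum); x = 5 + sqrt(35) ≈ 10.9161 (local minimum)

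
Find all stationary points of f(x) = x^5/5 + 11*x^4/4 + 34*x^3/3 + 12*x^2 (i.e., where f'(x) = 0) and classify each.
f'(x) = x*(x^3 + 11*x^2 + 34*x + 24)

Solve f'(x) = 0:
  Factor: x^4 + 11*x^3 + 34*x^2 + 24*x = x*(x + 1)*(x + 4)*(x + 6) = 0.
  ⇒ x = -6, -4, -1, 0

f''(x) = 4*x^3 + 33*x^2 + 68*x + 24
Second-derivative test at each critical point:
  f''(-6) = -60 < 0 → local maximum
  f''(-4) = 24 > 0 → local minimum
  f''(-1) = -15 < 0 → local maximum
  f''(0) = 24 > 0 → local minimum

Critical points: x = -6 (local maximum); x = -4 (local minimum); x = -1 (local maximum); x = 0 (local minimum)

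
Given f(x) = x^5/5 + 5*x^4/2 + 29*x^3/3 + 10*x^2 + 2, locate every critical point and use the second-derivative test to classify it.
f'(x) = x*(x^3 + 10*x^2 + 29*x + 20)

Solve f'(x) = 0:
  Factor: x^4 + 10*x^3 + 29*x^2 + 20*x = x*(x + 1)*(x + 4)*(x + 5) = 0.
  ⇒ x = -5, -4, -1, 0

f''(x) = 4*x^3 + 30*x^2 + 58*x + 20
Second-derivative test at each critical point:
  f''(-5) = -20 < 0 → local maximum
  f''(-4) = 12 > 0 → local minimum
  f''(-1) = -12 < 0 → local maximum
  f''(0) = 20 > 0 → local minimum

Critical points: x = -5 (local maximum); x = -4 (local minimum); x = -1 (local maximum); x = 0 (local minimum)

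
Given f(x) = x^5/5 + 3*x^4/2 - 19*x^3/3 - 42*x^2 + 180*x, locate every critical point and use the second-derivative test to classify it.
f'(x) = x^4 + 6*x^3 - 19*x^2 - 84*x + 180

Solve f'(x) = 0:
  Factor: x^4 + 6*x^3 - 19*x^2 - 84*x + 180 = (x - 3)*(x - 2)*(x + 5)*(x + 6) = 0.
  ⇒ x = -6, -5, 2, 3

f''(x) = 4*x^3 + 18*x^2 - 38*x - 84
Second-derivative test at each critical point:
  f''(-6) = -72 < 0 → local maximum
  f''(-5) = 56 > 0 → local minimum
  f''(2) = -56 < 0 → local maximum
  f''(3) = 72 > 0 → local minimum

Critical points: x = -6 (local maximum); x = -5 (local minimum); x = 2 (local maximum); x = 3 (local minimum)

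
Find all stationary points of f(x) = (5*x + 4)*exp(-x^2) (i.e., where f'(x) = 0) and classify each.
f'(x) = (-2*x*(5*x + 4) + 5)*exp(-x^2)

Solve f'(x) = 0:
  f'(x) = (-10*x^2 - 8*x + 5)·exp(-x^2) and exp(-x^2) > 0 for every x, so f'(x) = 0 ⇔ -10*x^2 - 8*x + 5 = 0.
  10*x^2 + 8*x - 5 = 0 has no rational roots; quadratic formula: x = (-8 ± √264)/20.
  ⇒ x = -sqrt(66)/10 - 2/5 ≈ -1.2124, -2/5 + sqrt(66)/10 ≈ 0.4124

f''(x) = 2*(2*x^2*(5*x + 4) - 15*x - 4)*exp(-x^2)
Second-derivative test at each critical point:
  f''(-1.2124) = 3.7361 > 0 → local minimum
  f''(0.4124) = -13.7069 < 0 → local maximum

Critical points: x = -sqrt(66)/10 - 2/5 ≈ -1.2124 (local minimum); x = -2/5 + sqrt(66)/10 ≈ 0.4124 (local maximum)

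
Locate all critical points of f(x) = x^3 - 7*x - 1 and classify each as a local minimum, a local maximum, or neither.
f'(x) = 3*x^2 - 7

Solve f'(x) = 0:
  3*x^2 - 7 = 0 has no rational roots; quadratic formula: x = (0 ± √84)/6.
  ⇒ x = -sqrt(21)/3 ≈ -1.5275, sqrt(21)/3 ≈ 1.5275

f''(x) = 6*x
Second-derivative test at each critical point:
  f''(-1.5275) = -9.1652 < 0 → local maximum
  f''(1.5275) = 9.1652 > 0 → local minimum

Critical points: x = -sqrt(21)/3 ≈ -1.5275 (local maximum); x = sqrt(21)/3 ≈ 1.5275 (local minimum)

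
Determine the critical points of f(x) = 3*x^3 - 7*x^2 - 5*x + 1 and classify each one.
f'(x) = 9*x^2 - 14*x - 5

Solve f'(x) = 0:
  9*x^2 - 14*x - 5 = 0 has no rational roots; quadratic formula: x = (14 ± √376)/18.
  ⇒ x = 7/9 - sqrt(94)/9 ≈ -0.2995, 7/9 + sqrt(94)/9 ≈ 1.8550

f''(x) = 18*x - 14
Second-derivative test at each critical point:
  f''(-0.2995) = -19.3907 < 0 → local maximum
  f''(1.8550) = 19.3907 > 0 → local minimum

Critical points: x = 7/9 - sqrt(94)/9 ≈ -0.2995 (local maximum); x = 7/9 + sqrt(94)/9 ≈ 1.8550 (local minimum)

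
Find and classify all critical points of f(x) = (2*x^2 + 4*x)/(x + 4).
f'(x) = 2*(x^2 + 8*x + 8)/(x^2 + 8*x + 16)

Solve f'(x) = 0:
  f'(x) = 2*(x^2 + 8*x + 8)/(x + 4)^2; the denominator is positive wherever f is defined, so f'(x) = 0 ⇔ 2*x^2 + 16*x + 16 = 0.
  Factor: 2*x^2 + 16*x + 16 = 2*(x^2 + 8*x + 8); x^2 + 8*x + 8 = 0 has no rational roots; quadratic formula: x = (-8 ± √32)/2.
  ⇒ x = -4 - 2*sqrt(2) ≈ -6.8284, -4 + 2*sqrt(2) ≈ -1.1716

f''(x) = 32/(x^3 + 12*x^2 + 48*x + 64)
Second-derivative test at each critical point:
  f''(-6.8284) = -1.4142 < 0 → local maximum
  f''(-1.1716) = 1.4142 > 0 → local minimum

Critical points: x = -4 - 2*sqrt(2) ≈ -6.8284 (local maximum); x = -4 + 2*sqrt(2) ≈ -1.1716 (local minimum)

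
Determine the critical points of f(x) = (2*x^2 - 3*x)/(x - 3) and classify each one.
f'(x) = (2*x^2 - 12*x + 9)/(x^2 - 6*x + 9)

Solve f'(x) = 0:
  f'(x) = (2*x^2 - 12*x + 9)/(x - 3)^2; the denominator is positive wherever f is defined, so f'(x) = 0 ⇔ 2*x^2 - 12*x + 9 = 0.
  2*x^2 - 12*x + 9 = 0 has no rational roots; quadratic formula: x = (12 ± √72)/4.
  ⇒ x = 3 - 3*sqrt(2)/2 ≈ 0.8787, 3*sqrt(2)/2 + 3 ≈ 5.1213

f''(x) = 18/(x^3 - 9*x^2 + 27*x - 27)
Second-derivative test at each critical point:
  f''(0.8787) = -1.8856 < 0 → local maximum
  f''(5.1213) = 1.8856 > 0 → local minimum

Critical points: x = 3 - 3*sqrt(2)/2 ≈ 0.8787 (local maximum); x = 3*sqrt(2)/2 + 3 ≈ 5.1213 (local minimum)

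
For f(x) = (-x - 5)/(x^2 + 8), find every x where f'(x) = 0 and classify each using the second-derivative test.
f'(x) = (-x^2 + 2*x*(x + 5) - 8)/(x^2 + 8)^2

Solve f'(x) = 0:
  f'(x) = (x^2 + 10*x - 8)/(x^2 + 8)^2; the denominator is positive wherever f is defined, so f'(x) = 0 ⇔ x^2 + 10*x - 8 = 0.
  x^2 + 10*x - 8 = 0 has no rational roots; quadratic formula: x = (-10 ± √132)/2.
  ⇒ x = -sqrt(33) - 5 ≈ -10.7446, -5 + sqrt(33) ≈ 0.7446

f''(x) = 2*(-4*x^2*(x + 5) + (3*x + 5)*(x^2 + 8))/(x^2 + 8)^3
Second-derivative test at each critical point:
  f''(-10.7446) = -0.0008 < 0 → local maximum
  f''(0.7446) = 0.1570 > 0 → local minimum

Critical points: x = -sqrt(33) - 5 ≈ -10.7446 (local maximum); x = -5 + sqrt(33) ≈ 0.7446 (local minimum)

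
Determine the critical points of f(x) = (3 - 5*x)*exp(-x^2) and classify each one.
f'(x) = (2*x*(5*x - 3) - 5)*exp(-x^2)

Solve f'(x) = 0:
  f'(x) = (10*x^2 - 6*x - 5)·exp(-x^2) and exp(-x^2) > 0 for every x, so f'(x) = 0 ⇔ 10*x^2 - 6*x - 5 = 0.
  10*x^2 - 6*x - 5 = 0 has no rational roots; quadratic formula: x = (6 ± √236)/20.
  ⇒ x = 3/10 - sqrt(59)/10 ≈ -0.4681, 3/10 + sqrt(59)/10 ≈ 1.0681

f''(x) = 2*(2*x^2*(3 - 5*x) + 15*x - 3)*exp(-x^2)
Second-derivative test at each critical point:
  f''(-0.4681) = -12.3392 < 0 → local maximum
  f''(1.0681) = 4.9089 > 0 → local minimum

Critical points: x = 3/10 - sqrt(59)/10 ≈ -0.4681 (local maximum); x = 3/10 + sqrt(59)/10 ≈ 1.0681 (local minimum)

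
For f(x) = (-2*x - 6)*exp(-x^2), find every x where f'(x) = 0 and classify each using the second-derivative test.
f'(x) = 2*(2*x*(x + 3) - 1)*exp(-x^2)

Solve f'(x) = 0:
  f'(x) = (4*x^2 + 12*x - 2)·exp(-x^2) and exp(-x^2) > 0 for every x, so f'(x) = 0 ⇔ 4*x^2 + 12*x - 2 = 0.
  Factor: 4*x^2 + 12*x - 2 = 2*(2*x^2 + 6*x - 1); 2*x^2 + 6*x - 1 = 0 has no rational roots; quadratic formula: x = (-6 ± √44)/4.
  ⇒ x = -sqrt(11)/2 - 3/2 ≈ -3.1583, -3/2 + sqrt(11)/2 ≈ 0.1583

f''(x) = 4*(-2*x^2*(x + 3) + 3*x + 3)*exp(-x^2)
Second-derivative test at each critical point:
  f''(-3.1583) = -0.0006 < 0 → local maximum
  f''(0.1583) = 12.9381 > 0 → local minimum

Critical points: x = -sqrt(11)/2 - 3/2 ≈ -3.1583 (local maximum); x = -3/2 + sqrt(11)/2 ≈ 0.1583 (local minimum)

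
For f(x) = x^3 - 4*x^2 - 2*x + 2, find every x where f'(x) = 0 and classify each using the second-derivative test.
f'(x) = 3*x^2 - 8*x - 2

Solve f'(x) = 0:
  3*x^2 - 8*x - 2 = 0 has no rational roots; quadratic formula: x = (8 ± √88)/6.
  ⇒ x = 4/3 - sqrt(22)/3 ≈ -0.2301, 4/3 + sqrt(22)/3 ≈ 2.8968

f''(x) = 6*x - 8
Second-derivative test at each critical point:
  f''(-0.2301) = -9.3808 < 0 → local maximum
  f''(2.8968) = 9.3808 > 0 → local minimum

Critical points: x = 4/3 - sqrt(22)/3 ≈ -0.2301 (local maximum); x = 4/3 + sqrt(22)/3 ≈ 2.8968 (local minimum)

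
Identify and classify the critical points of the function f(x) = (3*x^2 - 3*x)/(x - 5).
f'(x) = 3*(x^2 - 10*x + 5)/(x^2 - 10*x + 25)

Solve f'(x) = 0:
  f'(x) = 3*(x^2 - 10*x + 5)/(x - 5)^2; the denominator is positive wherever f is defined, so f'(x) = 0 ⇔ 3*x^2 - 30*x + 15 = 0.
  Factor: 3*x^2 - 30*x + 15 = 3*(x^2 - 10*x + 5); x^2 - 10*x + 5 = 0 has no rational roots; quadratic formula: x = (10 ± √80)/2.
  ⇒ x = 5 - 2*sqrt(5) ≈ 0.5279, 2*sqrt(5) + 5 ≈ 9.4721

f''(x) = 120/(x^3 - 15*x^2 + 75*x - 125)
Second-derivative test at each critical point:
  f''(0.5279) = -1.3416 < 0 → local maximum
  f''(9.4721) = 1.3416 > 0 → local minimum

Critical points: x = 5 - 2*sqrt(5) ≈ 0.5279 (local maximum); x = 2*sqrt(5) + 5 ≈ 9.4721 (local minimum)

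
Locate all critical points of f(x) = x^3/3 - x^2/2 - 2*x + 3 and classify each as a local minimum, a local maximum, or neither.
f'(x) = x^2 - x - 2

Solve f'(x) = 0:
  Factor: x^2 - x - 2 = (x - 2)*(x + 1) = 0.
  ⇒ x = -1, 2

f''(x) = 2*x - 1
Second-derivative test at each critical point:
  f''(-1) = -3 < 0 → local maximum
  f''(2) = 3 > 0 → local minimum

Critical points: x = -1 (local maximum); x = 2 (local minimum)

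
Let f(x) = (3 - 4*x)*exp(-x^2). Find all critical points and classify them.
f'(x) = 2*(x*(4*x - 3) - 2)*exp(-x^2)

Solve f'(x) = 0:
  f'(x) = (8*x^2 - 6*x - 4)·exp(-x^2) and exp(-x^2) > 0 for every x, so f'(x) = 0 ⇔ 8*x^2 - 6*x - 4 = 0.
  Factor: 8*x^2 - 6*x - 4 = 2*(4*x^2 - 3*x - 2); 4*x^2 - 3*x - 2 = 0 has no rational roots; quadratic formula: x = (3 ± √41)/8.
  ⇒ x = 3/8 - sqrt(41)/8 ≈ -0.4254, 3/8 + sqrt(41)/8 ≈ 1.1754

f''(x) = 2*(2*x^2*(3 - 4*x) + 12*x - 3)*exp(-x^2)
Second-derivative test at each critical point:
  f''(-0.4254) = -10.6864 < 0 → local maximum
  f''(1.1754) = 3.2168 > 0 → local minimum

Critical points: x = 3/8 - sqrt(41)/8 ≈ -0.4254 (local maximum); x = 3/8 + sqrt(41)/8 ≈ 1.1754 (local minimum)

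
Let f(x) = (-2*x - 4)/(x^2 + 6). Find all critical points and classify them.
f'(x) = 2*(-x^2 + 2*x*(x + 2) - 6)/(x^2 + 6)^2

Solve f'(x) = 0:
  f'(x) = 2*(x^2 + 4*x - 6)/(x^2 + 6)^2; the denominator is positive wherever f is defined, so f'(x) = 0 ⇔ 2*x^2 + 8*x - 12 = 0.
  Factor: 2*x^2 + 8*x - 12 = 2*(x^2 + 4*x - 6); x^2 + 4*x - 6 = 0 has no rational roots; quadratic formula: x = (-4 ± √40)/2.
  ⇒ x = -sqrt(10) - 2 ≈ -5.1623, -2 + sqrt(10) ≈ 1.1623

f''(x) = 4*(-4*x^2*(x + 2) + (3*x + 2)*(x^2 + 6))/(x^2 + 6)^3
Second-derivative test at each critical point:
  f''(-5.1623) = -0.0119 < 0 → local maximum
  f''(1.1623) = 0.2341 > 0 → local minimum

Critical points: x = -sqrt(10) - 2 ≈ -5.1623 (local maximum); x = -2 + sqrt(10) ≈ 1.1623 (local minimum)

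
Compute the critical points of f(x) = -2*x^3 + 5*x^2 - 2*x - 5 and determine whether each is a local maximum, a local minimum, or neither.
f'(x) = -6*x^2 + 10*x - 2

Solve f'(x) = 0:
  Factor: -6*x^2 + 10*x - 2 = -2*(3*x^2 - 5*x + 1); 3*x^2 - 5*x + 1 = 0 has no rational roots; quadratic formula: x = (5 ± √13)/6.
  ⇒ x = 5/6 - sqrt(13)/6 ≈ 0.2324, sqrt(13)/6 + 5/6 ≈ 1.4343

f''(x) = 10 - 12*x
Second-derivative test at each critical point:
  f''(0.2324) = 7.2111 > 0 → local minimum
  f''(1.4343) = -7.2111 < 0 → local maximum

Critical points: x = 5/6 - sqrt(13)/6 ≈ 0.2324 (local minimum); x = sqrt(13)/6 + 5/6 ≈ 1.4343 (local maximum)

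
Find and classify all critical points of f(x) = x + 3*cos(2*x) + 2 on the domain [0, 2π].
f'(x) = 1 - 6*sin(2*x)

Solve f'(x) = 0 on [0, 2π]:
  f'(x) = 0 ⇔ sin(2*x) = 1/6, i.e. 2*x = arcsin(1/6) + 2nπ or 2*x = π − arcsin(1/6) + 2nπ; keep the solutions lying in [0, 2π].
  ⇒ x = asin(1/6)/2 ≈ 0.0837, -asin(1/6)/2 + pi/2 ≈ 1.4871, asin(1/6)/2 + pi ≈ 3.2253, -asin(1/6)/2 + 3*pi/2 ≈ 4.6287

f''(x) = -12*cos(2*x)
Second-derivative test at each critical point:
  f''(0.0837) = -11.8322 < 0 → local maximum
  f''(1.4871) = 11.8322 > 0 → local minimum
  f''(3.2253) = -11.8322 < 0 → local maximum
  f''(4.6287) = 11.8322 > 0 → local minimum

Critical points: x = asin(1/6)/2 ≈ 0.0837 (local maximum); x = -asin(1/6)/2 + pi/2 ≈ 1.4871 (local minimum); x = asin(1/6)/2 + pi ≈ 3.2253 (local maximum); x = -asin(1/6)/2 + 3*pi/2 ≈ 4.6287 (local minimum)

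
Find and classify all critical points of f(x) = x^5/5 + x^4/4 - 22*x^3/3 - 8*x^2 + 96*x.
f'(x) = x^4 + x^3 - 22*x^2 - 16*x + 96

Solve f'(x) = 0:
  Factor: x^4 + x^3 - 22*x^2 - 16*x + 96 = (x - 4)*(x - 2)*(x + 3)*(x + 4) = 0.
  ⇒ x = -4, -3, 2, 4

f''(x) = 4*x^3 + 3*x^2 - 44*x - 16
Second-derivative test at each critical point:
  f''(-4) = -48 < 0 → local maximum
  f''(-3) = 35 > 0 → local minimum
  f''(2) = -60 < 0 → local maximum
  f''(4) = 112 > 0 → local minimum

Critical points: x = -4 (local maximum); x = -3 (local minimum); x = 2 (local maximum); x = 4 (local minimum)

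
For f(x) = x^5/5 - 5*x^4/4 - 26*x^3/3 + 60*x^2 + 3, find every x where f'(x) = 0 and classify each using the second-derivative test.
f'(x) = x*(x^3 - 5*x^2 - 26*x + 120)

Solve f'(x) = 0:
  Factor: x^4 - 5*x^3 - 26*x^2 + 120*x = x*(x - 6)*(x - 4)*(x + 5) = 0.
  ⇒ x = -5, 0, 4, 6

f''(x) = 4*x^3 - 15*x^2 - 52*x + 120
Second-derivative test at each critical point:
  f''(-5) = -495 < 0 → local maximum
  f''(0) = 120 > 0 → local minimum
  f''(4) = -72 < 0 → local maximum
  f''(6) = 132 > 0 → local minimum

Critical points: x = -5 (local maximum); x = 0 (local minimum); x = 4 (local maximum); x = 6 (local minimum)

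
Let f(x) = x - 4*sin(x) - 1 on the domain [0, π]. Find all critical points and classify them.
f'(x) = 1 - 4*cos(x)

Solve f'(x) = 0 on [0, π]:
  f'(x) = 0 ⇔ cos(x) = 1/4, i.e. x = ±arccos(1/4) + 2nπ; keep the solutions lying in [0, π].
  ⇒ x = acos(1/4) ≈ 1.3181

f''(x) = 4*sin(x)
Second-derivative test at each critical point:
  f''(1.3181) = 3.8730 > 0 → local minimum

Critical points: x = acos(1/4) ≈ 1.3181 (local minimum)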